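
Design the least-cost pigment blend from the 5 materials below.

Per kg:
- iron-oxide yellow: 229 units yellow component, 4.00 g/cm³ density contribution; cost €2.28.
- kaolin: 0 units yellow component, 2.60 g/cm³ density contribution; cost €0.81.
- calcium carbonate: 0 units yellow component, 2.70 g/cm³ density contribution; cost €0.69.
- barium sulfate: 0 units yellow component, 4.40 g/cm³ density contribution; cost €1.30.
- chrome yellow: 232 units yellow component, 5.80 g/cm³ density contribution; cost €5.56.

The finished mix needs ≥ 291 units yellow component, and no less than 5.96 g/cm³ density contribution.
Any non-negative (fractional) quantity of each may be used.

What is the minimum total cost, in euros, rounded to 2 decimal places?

€3.12

Let x1 = kg of iron-oxide yellow, x2 = kg of kaolin, x3 = kg of calcium carbonate, x4 = kg of barium sulfate, x5 = kg of chrome yellow.
min 2.28x1 + 0.81x2 + 0.69x3 + 1.3x4 + 5.56x5 s.t.:
  229x1 + 232x5 ≥ 291   (yellow component)
  4x1 + 2.6x2 + 2.7x3 + 4.4x4 + 5.8x5 ≥ 5.96   (density contribution)
  x1, x2, x3, x4, x5 ≥ 0.
The minimum-cost mix takes nothing from kaolin, barium sulfate, chrome yellow — only iron-oxide yellow, calcium carbonate. The yellow component and density contribution requirements are met with equality.
So iron-oxide yellow = 1.271 kg, calcium carbonate = 0.3248 kg.
Total cost: 2.28·1.271 + 0.69·0.3248 = 3.1220.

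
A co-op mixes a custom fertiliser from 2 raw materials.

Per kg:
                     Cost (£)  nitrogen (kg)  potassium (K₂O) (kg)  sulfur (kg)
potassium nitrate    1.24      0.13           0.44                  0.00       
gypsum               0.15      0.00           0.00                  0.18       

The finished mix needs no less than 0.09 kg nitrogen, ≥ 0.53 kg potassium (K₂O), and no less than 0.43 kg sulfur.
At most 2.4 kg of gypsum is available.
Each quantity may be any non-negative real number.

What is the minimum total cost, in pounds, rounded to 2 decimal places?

£1.85

Let x1 = kg of potassium nitrate, x2 = kg of gypsum.
Minimise 1.24x1 + 0.15x2 subject to:
  0.13x1 ≥ 0.09   (nitrogen)
  0.44x1 ≥ 0.53   (potassium (K₂O))
  0.18x2 ≥ 0.43   (sulfur)
  x2 ≤ 2.4
  x1, x2 ≥ 0.
Both inputs are positive at the optimum. Binding constraints: potassium (K₂O) and sulfur.
That vertex is x1 = 1.205, x2 = 2.389.
Hence cost = 1.24·1.205 + 0.15·2.389 = £1.8526.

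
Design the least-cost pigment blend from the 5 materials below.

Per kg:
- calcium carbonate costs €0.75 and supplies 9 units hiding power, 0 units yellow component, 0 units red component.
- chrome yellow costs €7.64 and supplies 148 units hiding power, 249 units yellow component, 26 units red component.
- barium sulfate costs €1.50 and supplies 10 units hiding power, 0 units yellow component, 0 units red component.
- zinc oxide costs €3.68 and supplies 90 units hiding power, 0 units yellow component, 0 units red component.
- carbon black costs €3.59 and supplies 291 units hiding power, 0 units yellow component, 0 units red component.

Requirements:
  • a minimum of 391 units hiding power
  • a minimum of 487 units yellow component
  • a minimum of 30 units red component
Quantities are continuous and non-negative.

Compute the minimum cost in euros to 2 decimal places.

€16.20

Let x1 = kg of calcium carbonate, x2 = kg of chrome yellow, x3 = kg of barium sulfate, x4 = kg of zinc oxide, x5 = kg of carbon black.
min 0.75x1 + 7.64x2 + 1.5x3 + 3.68x4 + 3.59x5 with:
  9x1 + 148x2 + 10x3 + 90x4 + 291x5 ≥ 391   (hiding power)
  249x2 ≥ 487   (yellow component)
  26x2 ≥ 30   (red component)
  x1, x2, x3, x4, x5 ≥ 0.
The minimum-cost mix takes nothing from calcium carbonate, barium sulfate, zinc oxide — only chrome yellow, carbon black. There the hiding power and yellow component constraints are tight.
So chrome yellow = 1.956 kg, carbon black = 0.3489 kg.
Hence cost = 7.64·1.956 + 3.59·0.3489 = €16.1964.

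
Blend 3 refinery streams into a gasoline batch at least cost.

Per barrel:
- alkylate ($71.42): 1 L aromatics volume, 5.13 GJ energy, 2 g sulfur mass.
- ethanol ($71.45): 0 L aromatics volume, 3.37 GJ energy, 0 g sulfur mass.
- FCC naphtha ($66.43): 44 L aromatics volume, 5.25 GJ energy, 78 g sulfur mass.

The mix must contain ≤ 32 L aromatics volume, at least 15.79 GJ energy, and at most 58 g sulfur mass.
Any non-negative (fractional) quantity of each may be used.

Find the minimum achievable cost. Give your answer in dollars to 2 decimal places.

Set it up as a linear program. Let x1 = barrels of alkylate, x2 = barrels of ethanol, x3 = barrels of FCC naphtha.
min 71.42x1 + 71.45x2 + 66.43x3 s.t.:
  1x1 + 44x3 ≤ 32   (aromatics volume)
  5.13x1 + 3.37x2 + 5.25x3 ≥ 15.79   (energy)
  2x1 + 78x3 ≤ 58   (sulfur mass)
  x1, x2, x3 ≥ 0.
The cheapest feasible vertex uses only alkylate, FCC naphtha; ethanol is not used. There the aromatics volume and energy constraints are tight.
So alkylate = 2.3893 barrels, FCC naphtha = 0.67297 barrels.
Cost = 71.42·2.3893 + 66.43·0.67297 = 215.3492.

$215.35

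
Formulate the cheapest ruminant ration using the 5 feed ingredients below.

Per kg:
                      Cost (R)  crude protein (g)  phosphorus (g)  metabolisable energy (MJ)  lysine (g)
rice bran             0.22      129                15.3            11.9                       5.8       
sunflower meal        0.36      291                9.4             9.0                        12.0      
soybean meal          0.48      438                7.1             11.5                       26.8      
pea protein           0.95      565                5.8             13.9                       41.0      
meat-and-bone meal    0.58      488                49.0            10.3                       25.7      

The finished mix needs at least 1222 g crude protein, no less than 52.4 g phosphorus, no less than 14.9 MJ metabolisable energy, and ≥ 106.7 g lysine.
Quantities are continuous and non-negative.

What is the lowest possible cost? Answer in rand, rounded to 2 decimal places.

R1.98

Let x1 = kg of rice bran, x2 = kg of sunflower meal, x3 = kg of soybean meal, x4 = kg of pea protein, x5 = kg of meat-and-bone meal.
Minimize 0.22x1 + 0.36x2 + 0.48x3 + 0.95x4 + 0.58x5 with:
  129x1 + 291x2 + 438x3 + 565x4 + 488x5 ≥ 1222   (crude protein)
  15.3x1 + 9.4x2 + 7.1x3 + 5.8x4 + 49x5 ≥ 52.4   (phosphorus)
  11.9x1 + 9x2 + 11.5x3 + 13.9x4 + 10.3x5 ≥ 14.9   (metabolisable energy)
  5.8x1 + 12x2 + 26.8x3 + 41x4 + 25.7x5 ≥ 106.7   (lysine)
  x1, x2, x3, x4, x5 ≥ 0.
The minimum-cost mix takes nothing from rice bran, sunflower meal, pea protein — only soybean meal, meat-and-bone meal. The phosphorus and lysine requirements are met with equality.
That vertex is x3 = 3.433, x5 = 0.572.
Cost = 0.48·3.433 + 0.58·0.572 = 1.9796.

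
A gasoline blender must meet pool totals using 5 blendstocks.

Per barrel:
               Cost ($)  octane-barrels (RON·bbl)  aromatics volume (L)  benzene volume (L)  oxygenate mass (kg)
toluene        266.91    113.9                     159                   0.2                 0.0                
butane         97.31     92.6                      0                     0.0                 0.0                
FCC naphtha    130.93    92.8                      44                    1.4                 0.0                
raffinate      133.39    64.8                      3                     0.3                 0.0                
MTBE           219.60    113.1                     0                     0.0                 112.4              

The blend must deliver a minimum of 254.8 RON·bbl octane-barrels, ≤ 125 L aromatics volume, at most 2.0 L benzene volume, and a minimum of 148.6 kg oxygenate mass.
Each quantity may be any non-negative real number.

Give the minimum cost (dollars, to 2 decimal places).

Let x1 = barrels of toluene, x2 = barrels of butane, x3 = barrels of FCC naphtha, x4 = barrels of raffinate, x5 = barrels of MTBE.
Minimise 266.91x1 + 97.31x2 + 130.93x3 + 133.39x4 + 219.6x5 s.t.:
  113.9x1 + 92.6x2 + 92.8x3 + 64.8x4 + 113.1x5 ≥ 254.8   (octane-barrels)
  159x1 + 44x3 + 3x4 ≤ 125   (aromatics volume)
  0.2x1 + 1.4x3 + 0.3x4 ≤ 2   (benzene volume)
  112.4x5 ≥ 148.6   (oxygenate mass)
  x1, x2, x3, x4, x5 ≥ 0.
The minimum-cost mix takes nothing from toluene, FCC naphtha, raffinate — only butane, MTBE. The octane-barrels and oxygenate mass requirements are met with equality.
Solving gives x2 = 1.137, x5 = 1.322.
Hence cost = 97.31·1.137 + 219.6·1.322 = $400.9527.

$400.95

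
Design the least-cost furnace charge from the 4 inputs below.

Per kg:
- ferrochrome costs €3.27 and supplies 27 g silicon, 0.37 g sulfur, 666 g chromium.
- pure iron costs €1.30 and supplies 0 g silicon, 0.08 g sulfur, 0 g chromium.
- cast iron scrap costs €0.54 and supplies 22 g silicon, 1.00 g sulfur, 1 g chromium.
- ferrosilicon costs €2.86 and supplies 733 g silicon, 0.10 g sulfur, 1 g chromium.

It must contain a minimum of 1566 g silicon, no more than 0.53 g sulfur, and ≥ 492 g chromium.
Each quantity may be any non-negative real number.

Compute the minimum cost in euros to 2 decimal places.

€8.44

Let x1 = kg of ferrochrome, x2 = kg of pure iron, x3 = kg of cast iron scrap, x4 = kg of ferrosilicon.
min 3.27x1 + 1.3x2 + 0.54x3 + 2.86x4 with:
  27x1 + 22x3 + 733x4 ≥ 1566   (silicon)
  0.37x1 + 0.08x2 + 1x3 + 0.1x4 ≤ 0.53   (sulfur)
  666x1 + 1x3 + 1x4 ≥ 492   (chromium)
  x1, x2, x3, x4 ≥ 0.
The optimal basis is {ferrochrome, ferrosilicon}; pure iron, cast iron scrap drop out. The silicon and chromium requirements are met with equality.
Optimal quantities: ferrochrome = 0.7356 kg, ferrosilicon = 2.109 kg.
Objective = 3.27·0.7356 + 2.86·2.109 = 8.4372.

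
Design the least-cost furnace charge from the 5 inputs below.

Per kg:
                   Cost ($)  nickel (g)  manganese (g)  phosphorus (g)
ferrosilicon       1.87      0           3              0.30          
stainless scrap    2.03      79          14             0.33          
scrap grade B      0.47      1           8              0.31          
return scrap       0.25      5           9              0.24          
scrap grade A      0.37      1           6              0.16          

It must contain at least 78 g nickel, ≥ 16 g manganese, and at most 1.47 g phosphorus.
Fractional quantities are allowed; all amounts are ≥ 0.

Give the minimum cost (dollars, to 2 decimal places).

$2.04

This is a linear program. Let x1 = kg of ferrosilicon, x2 = kg of stainless scrap, x3 = kg of scrap grade B, x4 = kg of return scrap, x5 = kg of scrap grade A.
min 1.87x1 + 2.03x2 + 0.47x3 + 0.25x4 + 0.37x5 s.t.:
  79x2 + 1x3 + 5x4 + 1x5 ≥ 78   (nickel)
  3x1 + 14x2 + 8x3 + 9x4 + 6x5 ≥ 16   (manganese)
  0.3x1 + 0.33x2 + 0.31x3 + 0.24x4 + 0.16x5 ≤ 1.47   (phosphorus)
  x1, x2, x3, x4, x5 ≥ 0.
At the optimum only stainless scrap, return scrap are positive (ferrosilicon, scrap grade B, scrap grade A = 0). The nickel and manganese requirements are met with equality.
Optimal quantities: stainless scrap = 0.9704 kg, return scrap = 0.2683 kg.
Hence cost = 2.03·0.9704 + 0.25·0.2683 = $2.0370.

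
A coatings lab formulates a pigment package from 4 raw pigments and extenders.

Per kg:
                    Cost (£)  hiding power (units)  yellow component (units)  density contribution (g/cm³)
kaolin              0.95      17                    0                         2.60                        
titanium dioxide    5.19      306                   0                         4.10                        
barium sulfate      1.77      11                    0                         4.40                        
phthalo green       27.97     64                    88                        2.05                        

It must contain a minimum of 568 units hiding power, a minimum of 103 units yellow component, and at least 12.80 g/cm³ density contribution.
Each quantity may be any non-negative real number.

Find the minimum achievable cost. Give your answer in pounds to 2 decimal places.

£42.16

Let x1 = kg of kaolin, x2 = kg of titanium dioxide, x3 = kg of barium sulfate, x4 = kg of phthalo green.
min 0.95x1 + 5.19x2 + 1.77x3 + 27.97x4 subject to:
  17x1 + 306x2 + 11x3 + 64x4 ≥ 568   (hiding power)
  88x4 ≥ 103   (yellow component)
  2.6x1 + 4.1x2 + 4.4x3 + 2.05x4 ≥ 12.8   (density contribution)
  x1, x2, x3, x4 ≥ 0.
The minimum-cost mix takes nothing from barium sulfate — only kaolin, titanium dioxide, phthalo green. The hiding power, yellow component, density contribution requirements are met with equality.
So kaolin = 1.5993 kg, titanium dioxide = 1.5226 kg, phthalo green = 1.1705 kg.
Cost = 0.95·1.5993 + 5.19·1.5226 + 27.97·1.1705 = 42.1605.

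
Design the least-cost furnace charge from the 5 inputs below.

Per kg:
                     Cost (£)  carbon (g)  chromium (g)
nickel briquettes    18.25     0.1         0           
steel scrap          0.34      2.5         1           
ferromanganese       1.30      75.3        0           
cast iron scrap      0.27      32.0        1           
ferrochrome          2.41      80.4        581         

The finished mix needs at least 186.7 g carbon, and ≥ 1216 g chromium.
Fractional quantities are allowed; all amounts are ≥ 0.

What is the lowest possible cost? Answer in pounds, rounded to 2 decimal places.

£5.20

Let x1 = kg of nickel briquettes, x2 = kg of steel scrap, x3 = kg of ferromanganese, x4 = kg of cast iron scrap, x5 = kg of ferrochrome.
Minimize 18.25x1 + 0.34x2 + 1.3x3 + 0.27x4 + 2.41x5 with:
  0.1x1 + 2.5x2 + 75.3x3 + 32x4 + 80.4x5 ≥ 186.7   (carbon)
  1x2 + 1x4 + 581x5 ≥ 1216   (chromium)
  x1, x2, x3, x4, x5 ≥ 0.
The cheapest feasible vertex uses only cast iron scrap, ferrochrome; nickel briquettes, steel scrap, ferromanganese are not used. The carbon and chromium requirements are met with equality.
So cast iron scrap = 0.5784 kg, ferrochrome = 2.092 kg.
Objective = 0.27·0.5784 + 2.41·2.092 = 5.1979.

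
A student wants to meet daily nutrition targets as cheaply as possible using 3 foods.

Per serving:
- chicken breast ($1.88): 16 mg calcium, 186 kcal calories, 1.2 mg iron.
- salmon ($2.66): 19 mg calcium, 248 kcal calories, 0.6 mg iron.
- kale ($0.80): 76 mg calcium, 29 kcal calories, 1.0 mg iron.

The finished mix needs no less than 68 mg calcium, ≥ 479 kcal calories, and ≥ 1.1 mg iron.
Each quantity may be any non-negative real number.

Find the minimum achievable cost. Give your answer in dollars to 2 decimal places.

This is a linear program. Let x1 = servings of chicken breast, x2 = servings of salmon, x3 = servings of kale.
min 1.88x1 + 2.66x2 + 0.8x3 with:
  16x1 + 19x2 + 76x3 ≥ 68   (calcium)
  186x1 + 248x2 + 29x3 ≥ 479   (calories)
  1.2x1 + 0.6x2 + 1x3 ≥ 1.1   (iron)
  x1, x2, x3 ≥ 0.
At the optimum only chicken breast, kale are positive (salmon = 0). Binding constraints: calcium and calories.
Optimal quantities: chicken breast = 2.518 servings, kale = 0.3645 servings.
Objective = 1.88·2.518 + 0.8·0.3645 = 5.0254.

$5.03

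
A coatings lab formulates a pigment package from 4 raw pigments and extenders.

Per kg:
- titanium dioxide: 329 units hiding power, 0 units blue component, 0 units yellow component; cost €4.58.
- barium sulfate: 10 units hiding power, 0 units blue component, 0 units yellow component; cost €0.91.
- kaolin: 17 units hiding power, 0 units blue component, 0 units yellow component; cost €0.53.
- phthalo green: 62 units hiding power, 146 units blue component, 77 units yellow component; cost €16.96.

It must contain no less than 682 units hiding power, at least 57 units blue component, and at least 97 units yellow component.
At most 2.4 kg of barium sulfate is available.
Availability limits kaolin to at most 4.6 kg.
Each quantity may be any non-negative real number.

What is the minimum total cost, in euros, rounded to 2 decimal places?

€29.77

Let x1 = kg of titanium dioxide, x2 = kg of barium sulfate, x3 = kg of kaolin, x4 = kg of phthalo green.
Minimize 4.58x1 + 0.91x2 + 0.53x3 + 16.96x4 with:
  329x1 + 10x2 + 17x3 + 62x4 ≥ 682   (hiding power)
  146x4 ≥ 57   (blue component)
  77x4 ≥ 97   (yellow component)
  x2 ≤ 2.4
  x3 ≤ 4.6
  x1, x2, x3, x4 ≥ 0.
The optimal basis is {titanium dioxide, phthalo green}; barium sulfate, kaolin drop out. Binding constraints: hiding power and yellow component.
Solving gives x1 = 1.8356, x4 = 1.2597.
Objective = 4.58·1.8356 + 16.96·1.2597 = 29.7716.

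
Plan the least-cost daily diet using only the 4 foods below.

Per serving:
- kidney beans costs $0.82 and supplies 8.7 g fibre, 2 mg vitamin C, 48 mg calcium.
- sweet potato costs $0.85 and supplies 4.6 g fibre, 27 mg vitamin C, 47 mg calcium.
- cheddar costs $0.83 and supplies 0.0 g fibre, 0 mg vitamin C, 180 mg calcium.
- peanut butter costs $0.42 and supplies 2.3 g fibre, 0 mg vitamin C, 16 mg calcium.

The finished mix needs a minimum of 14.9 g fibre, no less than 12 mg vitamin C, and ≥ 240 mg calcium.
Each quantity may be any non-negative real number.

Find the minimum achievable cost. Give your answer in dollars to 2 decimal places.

Treat it as an LP. Let x1 = servings of kidney beans, x2 = servings of sweet potato, x3 = servings of cheddar, x4 = servings of peanut butter.
min 0.82x1 + 0.85x2 + 0.83x3 + 0.42x4 s.t.:
  8.7x1 + 4.6x2 + 2.3x4 ≥ 14.9   (fibre)
  2x1 + 27x2 ≥ 12   (vitamin C)
  48x1 + 47x2 + 180x3 + 16x4 ≥ 240   (calcium)
  x1, x2, x3, x4 ≥ 0.
The minimum-cost mix takes nothing from peanut butter — only kidney beans, sweet potato, cheddar. There the fibre, vitamin C, calcium constraints are tight.
Optimal quantities: kidney beans = 1.538 servings, sweet potato = 0.3305 servings, cheddar = 0.8369 servings.
Objective = 0.82·1.538 + 0.85·0.3305 + 0.83·0.8369 = 2.2367.

$2.24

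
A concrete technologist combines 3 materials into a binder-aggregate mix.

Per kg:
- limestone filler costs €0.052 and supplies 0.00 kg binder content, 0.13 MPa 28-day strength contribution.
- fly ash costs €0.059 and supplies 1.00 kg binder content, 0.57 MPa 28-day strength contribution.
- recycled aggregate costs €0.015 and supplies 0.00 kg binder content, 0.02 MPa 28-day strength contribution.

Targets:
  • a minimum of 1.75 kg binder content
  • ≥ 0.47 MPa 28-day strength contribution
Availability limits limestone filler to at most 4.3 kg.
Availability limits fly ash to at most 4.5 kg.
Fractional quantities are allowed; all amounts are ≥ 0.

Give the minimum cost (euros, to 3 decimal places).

Treat it as an LP. Let x1 = kg of limestone filler, x2 = kg of fly ash, x3 = kg of recycled aggregate.
Minimize 0.052x1 + 0.059x2 + 0.015x3 with:
  1x2 ≥ 1.75   (binder content)
  0.13x1 + 0.57x2 + 0.02x3 ≥ 0.47   (28-day strength contribution)
  x1 ≤ 4.3
  x2 ≤ 4.5
  x1, x2, x3 ≥ 0.
The minimum-cost mix takes nothing from limestone filler, recycled aggregate — only fly ash. Binding constraint: binder content.
Solving gives x2 = 1.75.
Cost = 0.059·1.75 = 0.10325.

€0.103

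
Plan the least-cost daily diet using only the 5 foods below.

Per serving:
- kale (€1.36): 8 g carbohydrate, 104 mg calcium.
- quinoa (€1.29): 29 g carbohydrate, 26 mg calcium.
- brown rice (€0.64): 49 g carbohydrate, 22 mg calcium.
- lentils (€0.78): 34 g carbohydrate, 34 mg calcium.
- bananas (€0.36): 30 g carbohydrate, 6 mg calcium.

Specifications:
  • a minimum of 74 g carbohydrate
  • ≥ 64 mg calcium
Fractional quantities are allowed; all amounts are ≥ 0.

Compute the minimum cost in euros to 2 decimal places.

€1.35

This is a linear program. Let x1 = servings of kale, x2 = servings of quinoa, x3 = servings of brown rice, x4 = servings of lentils, x5 = servings of bananas.
min 1.36x1 + 1.29x2 + 0.64x3 + 0.78x4 + 0.36x5 s.t.:
  8x1 + 29x2 + 49x3 + 34x4 + 30x5 ≥ 74   (carbohydrate)
  104x1 + 26x2 + 22x3 + 34x4 + 6x5 ≥ 64   (calcium)
  x1, x2, x3, x4, x5 ≥ 0.
The cheapest feasible vertex uses only kale, brown rice; quinoa, lentils, bananas are not used. Binding constraints: carbohydrate and calcium.
So kale = 0.3065 servings, brown rice = 1.46 servings.
Objective = 1.36·0.3065 + 0.64·1.46 = 1.3512.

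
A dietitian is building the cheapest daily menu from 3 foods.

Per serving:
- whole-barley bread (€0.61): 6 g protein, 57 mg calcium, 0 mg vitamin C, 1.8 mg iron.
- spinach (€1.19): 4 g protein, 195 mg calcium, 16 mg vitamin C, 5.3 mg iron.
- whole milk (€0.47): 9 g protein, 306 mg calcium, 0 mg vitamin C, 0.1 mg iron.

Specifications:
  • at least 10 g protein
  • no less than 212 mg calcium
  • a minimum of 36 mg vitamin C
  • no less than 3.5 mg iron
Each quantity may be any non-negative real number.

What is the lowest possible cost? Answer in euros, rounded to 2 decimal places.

€2.73

Treat it as an LP. Let x1 = servings of whole-barley bread, x2 = servings of spinach, x3 = servings of whole milk.
min 0.61x1 + 1.19x2 + 0.47x3 subject to:
  6x1 + 4x2 + 9x3 ≥ 10   (protein)
  57x1 + 195x2 + 306x3 ≥ 212   (calcium)
  16x2 ≥ 36   (vitamin C)
  1.8x1 + 5.3x2 + 0.1x3 ≥ 3.5   (iron)
  x1, x2, x3 ≥ 0.
The cheapest feasible vertex uses only spinach, whole milk; whole-barley bread is not used. The protein and vitamin C requirements are met with equality.
So spinach = 2.25 servings, whole milk = 0.1111 servings.
Total cost: 1.19·2.25 + 0.47·0.1111 = 2.7297.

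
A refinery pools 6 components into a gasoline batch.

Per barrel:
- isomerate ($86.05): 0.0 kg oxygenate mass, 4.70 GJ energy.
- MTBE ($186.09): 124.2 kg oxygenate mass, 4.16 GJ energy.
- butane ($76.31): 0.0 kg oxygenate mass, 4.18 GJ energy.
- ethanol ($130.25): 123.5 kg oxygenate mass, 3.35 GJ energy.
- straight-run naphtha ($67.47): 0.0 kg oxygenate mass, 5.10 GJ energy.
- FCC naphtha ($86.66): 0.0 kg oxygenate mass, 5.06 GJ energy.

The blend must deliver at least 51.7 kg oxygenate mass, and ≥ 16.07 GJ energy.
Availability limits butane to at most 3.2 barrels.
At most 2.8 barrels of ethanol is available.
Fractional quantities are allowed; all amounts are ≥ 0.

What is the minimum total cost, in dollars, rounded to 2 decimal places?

Let x1 = barrels of isomerate, x2 = barrels of MTBE, x3 = barrels of butane, x4 = barrels of ethanol, x5 = barrels of straight-run naphtha, x6 = barrels of FCC naphtha.
Minimise 86.05x1 + 186.09x2 + 76.31x3 + 130.25x4 + 67.47x5 + 86.66x6 with:
  124.2x2 + 123.5x4 ≥ 51.7   (oxygenate mass)
  4.7x1 + 4.16x2 + 4.18x3 + 3.35x4 + 5.1x5 + 5.06x6 ≥ 16.07   (energy)
  x3 ≤ 3.2
  x4 ≤ 2.8
  x1, x2, x3, x4, x5, x6 ≥ 0.
The cheapest feasible vertex uses only ethanol, straight-run naphtha; isomerate, MTBE, butane, FCC naphtha are not used. The oxygenate mass and energy requirements are met with equality.
That vertex is x4 = 0.4186, x5 = 2.876.
Objective = 130.25·0.4186 + 67.47·2.876 = 248.5664.

$248.57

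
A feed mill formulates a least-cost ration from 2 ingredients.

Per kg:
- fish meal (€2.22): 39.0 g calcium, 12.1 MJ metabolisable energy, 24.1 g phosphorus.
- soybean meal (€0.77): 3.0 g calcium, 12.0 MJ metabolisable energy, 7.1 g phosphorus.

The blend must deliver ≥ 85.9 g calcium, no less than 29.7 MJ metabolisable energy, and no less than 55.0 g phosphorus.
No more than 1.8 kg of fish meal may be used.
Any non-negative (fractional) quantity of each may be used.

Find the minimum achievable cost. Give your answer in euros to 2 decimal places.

Let x1 = kg of fish meal, x2 = kg of soybean meal.
min 2.22x1 + 0.77x2 with:
  39x1 + 3x2 ≥ 85.9   (calcium)
  12.1x1 + 12x2 ≥ 29.7   (metabolisable energy)
  24.1x1 + 7.1x2 ≥ 55   (phosphorus)
  x1 ≤ 1.8
  x1, x2 ≥ 0.
Both inputs are positive at the optimum. The calcium and the fish meal cap requirements are met with equality.
That vertex is x1 = 1.8, x2 = 5.233.
Total cost: 2.22·1.8 + 0.77·5.233 = 8.0254.

€8.03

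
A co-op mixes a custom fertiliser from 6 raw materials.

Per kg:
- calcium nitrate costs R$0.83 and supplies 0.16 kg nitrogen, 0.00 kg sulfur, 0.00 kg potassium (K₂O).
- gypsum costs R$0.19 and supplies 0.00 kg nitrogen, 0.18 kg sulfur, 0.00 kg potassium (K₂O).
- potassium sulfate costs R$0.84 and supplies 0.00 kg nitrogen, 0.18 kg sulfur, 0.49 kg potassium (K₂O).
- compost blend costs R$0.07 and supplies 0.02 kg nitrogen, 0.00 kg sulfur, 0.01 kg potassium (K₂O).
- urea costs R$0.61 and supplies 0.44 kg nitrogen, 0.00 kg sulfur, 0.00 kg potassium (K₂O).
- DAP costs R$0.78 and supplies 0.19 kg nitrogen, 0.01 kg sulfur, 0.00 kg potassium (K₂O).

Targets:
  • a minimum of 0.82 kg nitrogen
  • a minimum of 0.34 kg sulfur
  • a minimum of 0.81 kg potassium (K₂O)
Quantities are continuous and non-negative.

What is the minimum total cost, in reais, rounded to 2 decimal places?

R$2.57

This is a linear program. Let x1 = kg of calcium nitrate, x2 = kg of gypsum, x3 = kg of potassium sulfate, x4 = kg of compost blend, x5 = kg of urea, x6 = kg of DAP.
Minimize 0.83x1 + 0.19x2 + 0.84x3 + 0.07x4 + 0.61x5 + 0.78x6 s.t.:
  0.16x1 + 0.02x4 + 0.44x5 + 0.19x6 ≥ 0.82   (nitrogen)
  0.18x2 + 0.18x3 + 0.01x6 ≥ 0.34   (sulfur)
  0.49x3 + 0.01x4 ≥ 0.81   (potassium (K₂O))
  x1, x2, x3, x4, x5, x6 ≥ 0.
The cheapest feasible vertex uses only gypsum, potassium sulfate, urea; calcium nitrate, compost blend, DAP are not used. There the nitrogen, sulfur, potassium (K₂O) constraints are tight.
Optimal quantities: gypsum = 0.2358 kg, potassium sulfate = 1.653 kg, urea = 1.864 kg.
Total cost: 0.19·0.2358 + 0.84·1.653 + 0.61·1.864 = 2.5704.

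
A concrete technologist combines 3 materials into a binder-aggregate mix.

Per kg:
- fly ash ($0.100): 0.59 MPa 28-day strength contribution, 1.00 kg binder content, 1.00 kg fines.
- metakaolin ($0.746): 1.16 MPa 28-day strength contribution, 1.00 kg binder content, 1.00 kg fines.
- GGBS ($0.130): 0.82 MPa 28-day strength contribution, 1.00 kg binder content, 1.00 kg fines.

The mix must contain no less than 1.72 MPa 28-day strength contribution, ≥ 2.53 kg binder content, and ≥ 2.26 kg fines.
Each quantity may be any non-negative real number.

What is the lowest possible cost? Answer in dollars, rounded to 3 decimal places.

Let x1 = kg of fly ash, x2 = kg of metakaolin, x3 = kg of GGBS.
min 0.1x1 + 0.746x2 + 0.13x3 s.t.:
  0.59x1 + 1.16x2 + 0.82x3 ≥ 1.72   (28-day strength contribution)
  1x1 + 1x2 + 1x3 ≥ 2.53   (binder content)
  1x1 + 1x2 + 1x3 ≥ 2.26   (fines)
  x1, x2, x3 ≥ 0.
The cheapest feasible vertex uses only fly ash, GGBS; metakaolin is not used. There the 28-day strength contribution and binder content constraints are tight.
Solving gives x1 = 1.542, x3 = 0.9883.
Cost = 0.1·1.542 + 0.13·0.9883 = 0.28268.

$0.283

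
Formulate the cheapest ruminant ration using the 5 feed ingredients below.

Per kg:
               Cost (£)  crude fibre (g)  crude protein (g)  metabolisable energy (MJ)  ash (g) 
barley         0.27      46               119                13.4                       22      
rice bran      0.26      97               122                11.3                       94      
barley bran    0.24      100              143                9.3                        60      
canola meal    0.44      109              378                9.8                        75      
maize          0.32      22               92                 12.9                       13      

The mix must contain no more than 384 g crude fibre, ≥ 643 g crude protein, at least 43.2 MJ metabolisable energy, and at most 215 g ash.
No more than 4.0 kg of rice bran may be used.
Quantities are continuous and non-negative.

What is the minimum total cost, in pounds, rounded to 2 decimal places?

£1.09

Treat it as an LP. Let x1 = kg of barley, x2 = kg of rice bran, x3 = kg of barley bran, x4 = kg of canola meal, x5 = kg of maize.
Minimize 0.27x1 + 0.26x2 + 0.24x3 + 0.44x4 + 0.32x5 subject to:
  46x1 + 97x2 + 100x3 + 109x4 + 22x5 ≤ 384   (crude fibre)
  119x1 + 122x2 + 143x3 + 378x4 + 92x5 ≥ 643   (crude protein)
  13.4x1 + 11.3x2 + 9.3x3 + 9.8x4 + 12.9x5 ≥ 43.2   (metabolisable energy)
  22x1 + 94x2 + 60x3 + 75x4 + 13x5 ≤ 215   (ash)
  x2 ≤ 4
  x1, x2, x3, x4, x5 ≥ 0.
The minimum-cost mix takes nothing from rice bran, barley bran, maize — only barley, canola meal. The crude protein and metabolisable energy requirements are met with equality.
So barley = 2.572 kg, canola meal = 0.8914 kg.
Objective = 0.27·2.572 + 0.44·0.8914 = 1.0867.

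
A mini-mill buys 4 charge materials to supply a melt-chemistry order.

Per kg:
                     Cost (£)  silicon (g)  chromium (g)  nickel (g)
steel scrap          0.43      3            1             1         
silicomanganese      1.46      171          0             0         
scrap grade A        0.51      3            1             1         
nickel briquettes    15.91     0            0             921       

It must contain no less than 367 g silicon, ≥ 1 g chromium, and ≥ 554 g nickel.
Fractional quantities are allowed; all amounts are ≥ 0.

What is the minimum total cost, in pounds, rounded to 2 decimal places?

Treat it as an LP. Let x1 = kg of steel scrap, x2 = kg of silicomanganese, x3 = kg of scrap grade A, x4 = kg of nickel briquettes.
min 0.43x1 + 1.46x2 + 0.51x3 + 15.91x4 subject to:
  3x1 + 171x2 + 3x3 ≥ 367   (silicon)
  1x1 + 1x3 ≥ 1   (chromium)
  1x1 + 1x3 + 921x4 ≥ 554   (nickel)
  x1, x2, x3, x4 ≥ 0.
The cheapest feasible vertex uses only steel scrap, silicomanganese, nickel briquettes; scrap grade A is not used. The silicon, chromium, nickel requirements are met with equality.
Solving gives x1 = 1, x2 = 2.129, x4 = 0.6004.
Objective = 0.43·1 + 1.46·2.129 + 15.91·0.6004 = 13.0907.

£13.09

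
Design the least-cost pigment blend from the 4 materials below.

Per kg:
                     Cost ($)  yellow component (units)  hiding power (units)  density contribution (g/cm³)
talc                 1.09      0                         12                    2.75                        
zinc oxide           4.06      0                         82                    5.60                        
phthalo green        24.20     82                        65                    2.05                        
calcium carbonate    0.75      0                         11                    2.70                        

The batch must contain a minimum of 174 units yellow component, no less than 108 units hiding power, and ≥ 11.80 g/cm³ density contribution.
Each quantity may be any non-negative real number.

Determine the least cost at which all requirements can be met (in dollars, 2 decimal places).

$53.42

This is a linear program. Let x1 = kg of talc, x2 = kg of zinc oxide, x3 = kg of phthalo green, x4 = kg of calcium carbonate.
Minimise 1.09x1 + 4.06x2 + 24.2x3 + 0.75x4 with:
  82x3 ≥ 174   (yellow component)
  12x1 + 82x2 + 65x3 + 11x4 ≥ 108   (hiding power)
  2.75x1 + 5.6x2 + 2.05x3 + 2.7x4 ≥ 11.8   (density contribution)
  x1, x2, x3, x4 ≥ 0.
The optimal basis is {phthalo green, calcium carbonate}; talc, zinc oxide drop out. The yellow component and density contribution requirements are met with equality.
So phthalo green = 2.122 kg, calcium carbonate = 2.759 kg.
Hence cost = 24.2·2.122 + 0.75·2.759 = $53.4217.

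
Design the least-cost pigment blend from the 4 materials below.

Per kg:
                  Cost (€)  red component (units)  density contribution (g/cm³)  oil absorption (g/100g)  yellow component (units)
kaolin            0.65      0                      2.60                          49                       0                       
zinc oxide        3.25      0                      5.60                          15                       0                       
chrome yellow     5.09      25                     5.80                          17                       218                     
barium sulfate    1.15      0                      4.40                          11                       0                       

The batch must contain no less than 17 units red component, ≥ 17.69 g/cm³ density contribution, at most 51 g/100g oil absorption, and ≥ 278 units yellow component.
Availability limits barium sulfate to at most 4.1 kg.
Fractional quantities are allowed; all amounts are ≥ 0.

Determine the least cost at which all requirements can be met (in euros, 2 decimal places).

€9.18

Let x1 = kg of kaolin, x2 = kg of zinc oxide, x3 = kg of chrome yellow, x4 = kg of barium sulfate.
Minimise 0.65x1 + 3.25x2 + 5.09x3 + 1.15x4 with:
  25x3 ≥ 17   (red component)
  2.6x1 + 5.6x2 + 5.8x3 + 4.4x4 ≥ 17.69   (density contribution)
  49x1 + 15x2 + 17x3 + 11x4 ≤ 51   (oil absorption)
  218x3 ≥ 278   (yellow component)
  x4 ≤ 4.1
  x1, x2, x3, x4 ≥ 0.
The cheapest feasible vertex uses only kaolin, chrome yellow, barium sulfate; zinc oxide is not used. The density contribution, oil absorption, yellow component requirements are met with equality.
So kaolin = 0.0844 kg, chrome yellow = 1.275 kg, barium sulfate = 2.29 kg.
Hence cost = 0.65·0.0844 + 5.09·1.275 + 1.15·2.29 = €9.1781.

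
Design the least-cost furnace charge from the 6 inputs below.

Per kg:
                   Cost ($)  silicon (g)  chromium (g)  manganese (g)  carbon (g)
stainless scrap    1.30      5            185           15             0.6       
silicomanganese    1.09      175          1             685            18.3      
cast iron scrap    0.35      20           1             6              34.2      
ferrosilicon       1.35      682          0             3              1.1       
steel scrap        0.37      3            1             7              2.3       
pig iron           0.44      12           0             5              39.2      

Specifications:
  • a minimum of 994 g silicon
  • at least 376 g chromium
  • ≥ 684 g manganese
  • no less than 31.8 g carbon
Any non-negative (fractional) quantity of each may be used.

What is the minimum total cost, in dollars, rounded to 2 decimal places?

$5.39

Let x1 = kg of stainless scrap, x2 = kg of silicomanganese, x3 = kg of cast iron scrap, x4 = kg of ferrosilicon, x5 = kg of steel scrap, x6 = kg of pig iron.
min 1.3x1 + 1.09x2 + 0.35x3 + 1.35x4 + 0.37x5 + 0.44x6 with:
  5x1 + 175x2 + 20x3 + 682x4 + 3x5 + 12x6 ≥ 994   (silicon)
  185x1 + 1x2 + 1x3 + 1x5 ≥ 376   (chromium)
  15x1 + 685x2 + 6x3 + 3x4 + 7x5 + 5x6 ≥ 684   (manganese)
  0.6x1 + 18.3x2 + 34.2x3 + 1.1x4 + 2.3x5 + 39.2x6 ≥ 31.8   (carbon)
  x1, x2, x3, x4, x5, x6 ≥ 0.
The cheapest feasible vertex uses only stainless scrap, silicomanganese, cast iron scrap, ferrosilicon; steel scrap, pig iron are not used. There the silicon, chromium, manganese, carbon constraints are tight.
So stainless scrap = 2.025 kg, silicomanganese = 0.9459 kg, cast iron scrap = 0.3499 kg, ferrosilicon = 1.19 kg.
Cost = 1.3·2.025 + 1.09·0.9459 + 0.35·0.3499 + 1.35·1.19 = 5.3925.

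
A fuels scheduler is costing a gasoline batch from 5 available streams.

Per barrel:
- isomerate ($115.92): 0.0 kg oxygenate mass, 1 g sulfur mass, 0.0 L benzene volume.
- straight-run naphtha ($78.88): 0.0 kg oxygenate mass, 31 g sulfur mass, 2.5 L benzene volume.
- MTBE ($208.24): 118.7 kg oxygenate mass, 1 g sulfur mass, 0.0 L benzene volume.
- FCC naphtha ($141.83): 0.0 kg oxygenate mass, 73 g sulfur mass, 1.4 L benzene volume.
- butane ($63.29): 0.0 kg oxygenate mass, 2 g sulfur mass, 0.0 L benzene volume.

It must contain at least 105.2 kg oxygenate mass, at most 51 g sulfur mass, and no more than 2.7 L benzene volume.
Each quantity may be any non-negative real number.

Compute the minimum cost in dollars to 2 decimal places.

Let x1 = barrels of isomerate, x2 = barrels of straight-run naphtha, x3 = barrels of MTBE, x4 = barrels of FCC naphtha, x5 = barrels of butane.
Minimize 115.92x1 + 78.88x2 + 208.24x3 + 141.83x4 + 63.29x5 s.t.:
  118.7x3 ≥ 105.2   (oxygenate mass)
  1x1 + 31x2 + 1x3 + 73x4 + 2x5 ≤ 51   (sulfur mass)
  2.5x2 + 1.4x4 ≤ 2.7   (benzene volume)
  x1, x2, x3, x4, x5 ≥ 0.
At the optimum only MTBE is positive (isomerate, straight-run naphtha, FCC naphtha, butane = 0). Binding constraint: oxygenate mass.
Optimal quantities: MTBE = 0.8863 barrels.
Objective = 208.24·0.8863 = 184.5631.

$184.56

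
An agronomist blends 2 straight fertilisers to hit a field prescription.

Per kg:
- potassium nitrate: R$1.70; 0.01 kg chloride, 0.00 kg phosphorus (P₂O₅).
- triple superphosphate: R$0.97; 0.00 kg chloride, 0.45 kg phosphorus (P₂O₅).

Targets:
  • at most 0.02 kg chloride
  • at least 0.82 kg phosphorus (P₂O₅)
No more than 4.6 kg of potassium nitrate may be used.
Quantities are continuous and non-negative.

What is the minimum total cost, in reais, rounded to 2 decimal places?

R$1.77

Treat it as an LP. Let x1 = kg of potassium nitrate, x2 = kg of triple superphosphate.
Minimise 1.7x1 + 0.97x2 with:
  0.01x1 ≤ 0.02   (chloride)
  0.45x2 ≥ 0.82   (phosphorus (P₂O₅))
  x1 ≤ 4.6
  x1, x2 ≥ 0.
The cheapest feasible vertex uses only triple superphosphate; potassium nitrate is not used. There the phosphorus (P₂O₅) constraint is tight.
So triple superphosphate = 1.822 kg.
Hence cost = 0.97·1.822 = R$1.7673.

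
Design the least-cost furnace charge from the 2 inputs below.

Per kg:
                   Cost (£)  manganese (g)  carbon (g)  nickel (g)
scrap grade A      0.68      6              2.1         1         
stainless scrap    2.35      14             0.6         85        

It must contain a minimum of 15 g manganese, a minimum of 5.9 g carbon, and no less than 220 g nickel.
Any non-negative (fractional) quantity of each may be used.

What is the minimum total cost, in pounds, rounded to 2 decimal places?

£7.44

Treat it as an LP. Let x1 = kg of scrap grade A, x2 = kg of stainless scrap.
Minimize 0.68x1 + 2.35x2 with:
  6x1 + 14x2 ≥ 15   (manganese)
  2.1x1 + 0.6x2 ≥ 5.9   (carbon)
  1x1 + 85x2 ≥ 220   (nickel)
  x1, x2 ≥ 0.
Both inputs are positive at the optimum. Binding constraints: carbon and nickel.
That vertex is x1 = 2.077, x2 = 2.564.
Hence cost = 0.68·2.077 + 2.35·2.564 = £7.4378.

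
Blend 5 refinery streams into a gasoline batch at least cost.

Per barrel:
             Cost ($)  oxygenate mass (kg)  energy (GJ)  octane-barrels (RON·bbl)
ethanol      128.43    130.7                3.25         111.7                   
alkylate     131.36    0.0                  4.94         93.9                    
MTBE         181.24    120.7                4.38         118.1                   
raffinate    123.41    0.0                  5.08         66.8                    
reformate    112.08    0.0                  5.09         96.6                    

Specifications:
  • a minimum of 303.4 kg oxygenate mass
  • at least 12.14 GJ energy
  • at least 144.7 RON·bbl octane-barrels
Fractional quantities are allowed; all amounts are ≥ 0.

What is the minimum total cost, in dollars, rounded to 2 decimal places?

$399.32

Set it up as a linear program. Let x1 = barrels of ethanol, x2 = barrels of alkylate, x3 = barrels of MTBE, x4 = barrels of raffinate, x5 = barrels of reformate.
Minimize 128.43x1 + 131.36x2 + 181.24x3 + 123.41x4 + 112.08x5 with:
  130.7x1 + 120.7x3 ≥ 303.4   (oxygenate mass)
  3.25x1 + 4.94x2 + 4.38x3 + 5.08x4 + 5.09x5 ≥ 12.14   (energy)
  111.7x1 + 93.9x2 + 118.1x3 + 66.8x4 + 96.6x5 ≥ 144.7   (octane-barrels)
  x1, x2, x3, x4, x5 ≥ 0.
At the optimum only ethanol, reformate are positive (alkylate, MTBE, raffinate = 0). The oxygenate mass and energy requirements are met with equality.
Optimal quantities: ethanol = 2.3213 barrels, reformate = 0.90287 barrels.
Total cost: 128.43·2.3213 + 112.08·0.90287 = 399.3182.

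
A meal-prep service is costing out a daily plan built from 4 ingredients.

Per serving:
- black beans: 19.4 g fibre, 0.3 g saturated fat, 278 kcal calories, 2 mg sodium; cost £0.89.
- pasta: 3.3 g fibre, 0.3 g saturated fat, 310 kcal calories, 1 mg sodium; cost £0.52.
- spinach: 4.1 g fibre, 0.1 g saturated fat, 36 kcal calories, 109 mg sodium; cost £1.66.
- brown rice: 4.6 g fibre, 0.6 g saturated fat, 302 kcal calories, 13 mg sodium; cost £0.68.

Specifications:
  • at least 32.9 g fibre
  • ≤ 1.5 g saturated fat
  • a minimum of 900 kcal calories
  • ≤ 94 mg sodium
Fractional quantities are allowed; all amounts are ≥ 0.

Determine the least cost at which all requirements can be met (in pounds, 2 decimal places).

£2.11

This is a linear program. Let x1 = servings of black beans, x2 = servings of pasta, x3 = servings of spinach, x4 = servings of brown rice.
Minimise 0.89x1 + 0.52x2 + 1.66x3 + 0.68x4 s.t.:
  19.4x1 + 3.3x2 + 4.1x3 + 4.6x4 ≥ 32.9   (fibre)
  0.3x1 + 0.3x2 + 0.1x3 + 0.6x4 ≤ 1.5   (saturated fat)
  278x1 + 310x2 + 36x3 + 302x4 ≥ 900   (calories)
  2x1 + 1x2 + 109x3 + 13x4 ≤ 94   (sodium)
  x1, x2, x3, x4 ≥ 0.
The cheapest feasible vertex uses only black beans, pasta; spinach, brown rice are not used. There the fibre and calories constraints are tight.
Solving gives x1 = 1.418, x2 = 1.631.
Total cost: 0.89·1.418 + 0.52·1.631 = 2.1101.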